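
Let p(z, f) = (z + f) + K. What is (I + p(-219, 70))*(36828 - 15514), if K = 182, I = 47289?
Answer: 1008621108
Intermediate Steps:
p(z, f) = 182 + f + z (p(z, f) = (z + f) + 182 = (f + z) + 182 = 182 + f + z)
(I + p(-219, 70))*(36828 - 15514) = (47289 + (182 + 70 - 219))*(36828 - 15514) = (47289 + 33)*21314 = 47322*21314 = 1008621108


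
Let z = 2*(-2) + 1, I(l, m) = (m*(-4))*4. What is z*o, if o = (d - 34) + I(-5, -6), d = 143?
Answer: -615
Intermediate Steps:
I(l, m) = -16*m (I(l, m) = -4*m*4 = -16*m)
z = -3 (z = -4 + 1 = -3)
o = 205 (o = (143 - 34) - 16*(-6) = 109 + 96 = 205)
z*o = -3*205 = -615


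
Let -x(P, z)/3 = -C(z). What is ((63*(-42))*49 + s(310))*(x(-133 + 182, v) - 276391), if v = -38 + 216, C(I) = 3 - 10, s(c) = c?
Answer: 35752233728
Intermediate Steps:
C(I) = -7
v = 178
x(P, z) = -21 (x(P, z) = -(-3)*(-7) = -3*7 = -21)
((63*(-42))*49 + s(310))*(x(-133 + 182, v) - 276391) = ((63*(-42))*49 + 310)*(-21 - 276391) = (-2646*49 + 310)*(-276412) = (-129654 + 310)*(-276412) = -129344*(-276412) = 35752233728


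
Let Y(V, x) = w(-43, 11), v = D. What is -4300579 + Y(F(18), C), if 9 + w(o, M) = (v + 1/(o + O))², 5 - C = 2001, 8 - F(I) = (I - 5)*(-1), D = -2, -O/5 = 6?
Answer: -22917811843/5329 ≈ -4.3006e+6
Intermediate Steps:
O = -30 (O = -5*6 = -30)
v = -2
F(I) = 3 + I (F(I) = 8 - (I - 5)*(-1) = 8 - (-5 + I)*(-1) = 8 - (5 - I) = 8 + (-5 + I) = 3 + I)
C = -1996 (C = 5 - 1*2001 = 5 - 2001 = -1996)
w(o, M) = -9 + (-2 + 1/(-30 + o))² (w(o, M) = -9 + (-2 + 1/(o - 30))² = -9 + (-2 + 1/(-30 + o))²)
Y(V, x) = -26352/5329 (Y(V, x) = -9 + (61 - 2*(-43))²/(-30 - 43)² = -9 + (61 + 86)²/(-73)² = -9 + (1/5329)*147² = -9 + (1/5329)*21609 = -9 + 21609/5329 = -26352/5329)
-4300579 + Y(F(18), C) = -4300579 - 26352/5329 = -22917811843/5329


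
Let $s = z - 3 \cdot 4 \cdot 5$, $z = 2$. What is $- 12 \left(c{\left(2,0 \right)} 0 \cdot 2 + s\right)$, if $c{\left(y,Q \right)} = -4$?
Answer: $696$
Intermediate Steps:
$s = -58$ ($s = 2 - 3 \cdot 4 \cdot 5 = 2 - 12 \cdot 5 = 2 - 60 = -58$)
$- 12 \left(c{\left(2,0 \right)} 0 \cdot 2 + s\right) = - 12 \left(\left(-4\right) 0 \cdot 2 - 58\right) = - 12 \left(0 \cdot 2 - 58\right) = - 12 \left(0 - 58\right) = \left(-12\right) \left(-58\right) = 696$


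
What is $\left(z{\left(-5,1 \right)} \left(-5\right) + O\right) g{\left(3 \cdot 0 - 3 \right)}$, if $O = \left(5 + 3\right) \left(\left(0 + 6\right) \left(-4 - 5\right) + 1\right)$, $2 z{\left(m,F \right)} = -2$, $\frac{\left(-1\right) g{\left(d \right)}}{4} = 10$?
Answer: $16760$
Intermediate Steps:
$g{\left(d \right)} = -40$ ($g{\left(d \right)} = \left(-4\right) 10 = -40$)
$z{\left(m,F \right)} = -1$ ($z{\left(m,F \right)} = \frac{1}{2} \left(-2\right) = -1$)
$O = -424$ ($O = 8 \left(6 \left(-9\right) + 1\right) = 8 \left(-54 + 1\right) = 8 \left(-53\right) = -424$)
$\left(z{\left(-5,1 \right)} \left(-5\right) + O\right) g{\left(3 \cdot 0 - 3 \right)} = \left(\left(-1\right) \left(-5\right) - 424\right) \left(-40\right) = \left(5 - 424\right) \left(-40\right) = \left(-419\right) \left(-40\right) = 16760$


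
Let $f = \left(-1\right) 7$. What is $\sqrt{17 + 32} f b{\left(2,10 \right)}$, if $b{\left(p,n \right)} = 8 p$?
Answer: $-784$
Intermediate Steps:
$f = -7$
$\sqrt{17 + 32} f b{\left(2,10 \right)} = \sqrt{17 + 32} \left(-7\right) 8 \cdot 2 = \sqrt{49} \left(-7\right) 16 = 7 \left(-7\right) 16 = \left(-49\right) 16 = -784$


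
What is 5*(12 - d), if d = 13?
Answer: -5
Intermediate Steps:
5*(12 - d) = 5*(12 - 1*13) = 5*(12 - 13) = 5*(-1) = -5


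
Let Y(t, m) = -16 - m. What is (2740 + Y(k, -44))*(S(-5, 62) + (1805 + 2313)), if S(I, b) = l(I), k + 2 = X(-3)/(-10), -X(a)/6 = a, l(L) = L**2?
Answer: 11467824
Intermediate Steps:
X(a) = -6*a
k = -19/5 (k = -2 - 6*(-3)/(-10) = -2 + 18*(-1/10) = -2 - 9/5 = -19/5 ≈ -3.8000)
S(I, b) = I**2
(2740 + Y(k, -44))*(S(-5, 62) + (1805 + 2313)) = (2740 + (-16 - 1*(-44)))*((-5)**2 + (1805 + 2313)) = (2740 + (-16 + 44))*(25 + 4118) = (2740 + 28)*4143 = 2768*4143 = 11467824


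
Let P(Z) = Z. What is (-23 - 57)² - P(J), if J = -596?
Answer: 6996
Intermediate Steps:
(-23 - 57)² - P(J) = (-23 - 57)² - 1*(-596) = (-80)² + 596 = 6400 + 596 = 6996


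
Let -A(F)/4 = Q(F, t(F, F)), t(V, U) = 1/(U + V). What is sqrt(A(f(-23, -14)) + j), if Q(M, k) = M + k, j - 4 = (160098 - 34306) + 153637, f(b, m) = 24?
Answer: sqrt(10056129)/6 ≈ 528.52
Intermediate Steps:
j = 279433 (j = 4 + ((160098 - 34306) + 153637) = 4 + (125792 + 153637) = 4 + 279429 = 279433)
A(F) = -4*F - 2/F (A(F) = -4*(F + 1/(F + F)) = -4*(F + 1/(2*F)) = -4*F - 2/F)
sqrt(A(f(-23, -14)) + j) = sqrt((-4*24 - 2/24) + 279433) = sqrt((-96 - 2*1/24) + 279433) = sqrt((-96 - 1/12) + 279433) = sqrt(-1153/12 + 279433) = sqrt(3352043/12) = sqrt(10056129)/6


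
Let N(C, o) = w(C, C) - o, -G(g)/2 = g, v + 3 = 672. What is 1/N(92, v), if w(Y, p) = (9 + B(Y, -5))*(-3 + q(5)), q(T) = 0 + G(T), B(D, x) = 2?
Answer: -1/812 ≈ -0.0012315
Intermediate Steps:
v = 669 (v = -3 + 672 = 669)
G(g) = -2*g
q(T) = -2*T (q(T) = 0 - 2*T = -2*T)
w(Y, p) = -143 (w(Y, p) = (9 + 2)*(-3 - 2*5) = 11*(-3 - 10) = 11*(-13) = -143)
N(C, o) = -143 - o
1/N(92, v) = 1/(-143 - 1*669) = 1/(-143 - 669) = 1/(-812) = -1/812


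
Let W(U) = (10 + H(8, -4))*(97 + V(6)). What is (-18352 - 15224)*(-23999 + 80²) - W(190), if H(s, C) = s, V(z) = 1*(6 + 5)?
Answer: 590902080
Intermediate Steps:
V(z) = 11 (V(z) = 1*11 = 11)
W(U) = 1944 (W(U) = (10 + 8)*(97 + 11) = 18*108 = 1944)
(-18352 - 15224)*(-23999 + 80²) - W(190) = (-18352 - 15224)*(-23999 + 80²) - 1*1944 = -33576*(-23999 + 6400) - 1944 = -33576*(-17599) - 1944 = 590904024 - 1944 = 590902080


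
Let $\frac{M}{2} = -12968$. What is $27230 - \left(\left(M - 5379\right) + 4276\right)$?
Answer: $54269$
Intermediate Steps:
$M = -25936$ ($M = 2 \left(-12968\right) = -25936$)
$27230 - \left(\left(M - 5379\right) + 4276\right) = 27230 - \left(\left(-25936 - 5379\right) + 4276\right) = 27230 - \left(-31315 + 4276\right) = 27230 - -27039 = 27230 + 27039 = 54269$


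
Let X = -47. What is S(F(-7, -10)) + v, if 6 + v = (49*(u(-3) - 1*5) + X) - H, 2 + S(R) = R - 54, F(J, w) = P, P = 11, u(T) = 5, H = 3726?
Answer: -3824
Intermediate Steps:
F(J, w) = 11
S(R) = -56 + R (S(R) = -2 + (R - 54) = -2 + (-54 + R) = -56 + R)
v = -3779 (v = -6 + ((49*(5 - 1*5) - 47) - 1*3726) = -6 + ((49*(5 - 5) - 47) - 3726) = -6 + ((49*0 - 47) - 3726) = -6 + ((0 - 47) - 3726) = -6 + (-47 - 3726) = -6 - 3773 = -3779)
S(F(-7, -10)) + v = (-56 + 11) - 3779 = -45 - 3779 = -3824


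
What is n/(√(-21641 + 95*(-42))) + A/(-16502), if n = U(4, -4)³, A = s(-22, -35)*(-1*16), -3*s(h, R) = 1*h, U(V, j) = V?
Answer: 176/24753 - 64*I*√71/1349 ≈ 0.0071103 - 0.39976*I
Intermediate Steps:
s(h, R) = -h/3
A = -352/3 (A = (-⅓*(-22))*(-1*16) = (22/3)*(-16) = -352/3 ≈ -117.33)
n = 64 (n = 4³ = 64)
n/(√(-21641 + 95*(-42))) + A/(-16502) = 64/(√(-21641 + 95*(-42))) - 352/3/(-16502) = 64/(√(-21641 - 3990)) - 352/3*(-1/16502) = 64/(√(-25631)) + 176/24753 = 64/((19*I*√71)) + 176/24753 = 64*(-I*√71/1349) + 176/24753 = -64*I*√71/1349 + 176/24753 = 176/24753 - 64*I*√71/1349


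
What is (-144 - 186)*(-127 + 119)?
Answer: 2640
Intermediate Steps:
(-144 - 186)*(-127 + 119) = -330*(-8) = 2640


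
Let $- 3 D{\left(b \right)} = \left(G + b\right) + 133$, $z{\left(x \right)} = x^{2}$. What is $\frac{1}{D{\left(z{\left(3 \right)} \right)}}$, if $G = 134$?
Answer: $- \frac{1}{92} \approx -0.01087$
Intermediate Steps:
$D{\left(b \right)} = -89 - \frac{b}{3}$ ($D{\left(b \right)} = - \frac{\left(134 + b\right) + 133}{3} = - \frac{267 + b}{3} = -89 - \frac{b}{3}$)
$\frac{1}{D{\left(z{\left(3 \right)} \right)}} = \frac{1}{-89 - \frac{3^{2}}{3}} = \frac{1}{-89 - 3} = \frac{1}{-92} = - \frac{1}{92}$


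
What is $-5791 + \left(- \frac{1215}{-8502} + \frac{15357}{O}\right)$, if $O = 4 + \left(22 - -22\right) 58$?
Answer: $- \frac{6983955491}{1207284} \approx -5784.9$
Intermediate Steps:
$O = 2556$ ($O = 4 + \left(22 + 22\right) 58 = 4 + 44 \cdot 58 = 4 + 2552 = 2556$)
$-5791 + \left(- \frac{1215}{-8502} + \frac{15357}{O}\right) = -5791 + \left(- \frac{1215}{-8502} + \frac{15357}{2556}\right) = -5791 + \left(\left(-1215\right) \left(- \frac{1}{8502}\right) + 15357 \cdot \frac{1}{2556}\right) = -5791 + \left(\frac{405}{2834} + \frac{5119}{852}\right) = -5791 + \frac{7426153}{1207284} = - \frac{6983955491}{1207284}$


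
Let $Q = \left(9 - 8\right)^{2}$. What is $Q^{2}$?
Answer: $1$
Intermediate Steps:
$Q = 1$ ($Q = 1^{2} = 1$)
$Q^{2} = 1^{2} = 1$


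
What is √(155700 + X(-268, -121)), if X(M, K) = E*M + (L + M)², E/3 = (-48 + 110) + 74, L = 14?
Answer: 2*√27718 ≈ 332.97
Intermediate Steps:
E = 408 (E = 3*((-48 + 110) + 74) = 3*(62 + 74) = 3*136 = 408)
X(M, K) = (14 + M)² + 408*M (X(M, K) = 408*M + (14 + M)² = (14 + M)² + 408*M)
√(155700 + X(-268, -121)) = √(155700 + ((14 - 268)² + 408*(-268))) = √(155700 + ((-254)² - 109344)) = √(155700 + (64516 - 109344)) = √(155700 - 44828) = √110872 = 2*√27718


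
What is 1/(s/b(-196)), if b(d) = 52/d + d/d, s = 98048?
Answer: 9/1201088 ≈ 7.4932e-6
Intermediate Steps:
b(d) = 1 + 52/d (b(d) = 52/d + 1 = 1 + 52/d)
1/(s/b(-196)) = 1/(98048/(((52 - 196)/(-196)))) = 1/(98048/((-1/196*(-144)))) = 1/(98048/(36/49)) = 1/(98048*(49/36)) = 1/(1201088/9) = 9/1201088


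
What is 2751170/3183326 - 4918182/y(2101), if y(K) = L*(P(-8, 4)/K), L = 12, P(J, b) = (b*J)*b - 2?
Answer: 2741135949871311/413832380 ≈ 6.6238e+6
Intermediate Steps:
P(J, b) = -2 + J*b**2 (P(J, b) = (J*b)*b - 2 = J*b**2 - 2 = -2 + J*b**2)
y(K) = -1560/K (y(K) = 12*((-2 - 8*4**2)/K) = 12*((-2 - 8*16)/K) = 12*((-2 - 128)/K) = 12*(-130/K) = -1560/K)
2751170/3183326 - 4918182/y(2101) = 2751170/3183326 - 4918182/((-1560/2101)) = 2751170*(1/3183326) - 4918182/((-1560*1/2101)) = 1375585/1591663 - 4918182/(-1560/2101) = 1375585/1591663 - 4918182*(-2101/1560) = 1375585/1591663 + 1722183397/260 = 2741135949871311/413832380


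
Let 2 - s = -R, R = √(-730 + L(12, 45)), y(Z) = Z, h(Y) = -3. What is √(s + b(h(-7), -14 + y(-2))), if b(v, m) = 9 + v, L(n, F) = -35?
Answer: √(8 + 3*I*√85) ≈ 4.2891 + 3.2243*I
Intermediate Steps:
R = 3*I*√85 (R = √(-730 - 35) = √(-765) = 3*I*√85 ≈ 27.659*I)
s = 2 + 3*I*√85 (s = 2 - (-1)*3*I*√85 = 2 - (-3)*I*√85 = 2 + 3*I*√85 ≈ 2.0 + 27.659*I)
√(s + b(h(-7), -14 + y(-2))) = √((2 + 3*I*√85) + (9 - 3)) = √((2 + 3*I*√85) + 6) = √(8 + 3*I*√85)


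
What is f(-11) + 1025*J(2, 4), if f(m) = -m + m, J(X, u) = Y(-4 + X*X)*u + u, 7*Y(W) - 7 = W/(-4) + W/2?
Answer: 8200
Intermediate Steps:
Y(W) = 1 + W/28 (Y(W) = 1 + (W/(-4) + W/2)/7 = 1 + (W*(-¼) + W*(½))/7 = 1 + (-W/4 + W/2)/7 = 1 + (W/4)/7 = 1 + W/28)
J(X, u) = u + u*(6/7 + X²/28) (J(X, u) = (1 + (-4 + X*X)/28)*u + u = (1 + (-4 + X²)/28)*u + u = (1 + (-⅐ + X²/28))*u + u = (6/7 + X²/28)*u + u = u*(6/7 + X²/28) + u = u + u*(6/7 + X²/28))
f(m) = 0
f(-11) + 1025*J(2, 4) = 0 + 1025*((1/28)*4*(52 + 2²)) = 0 + 1025*((1/28)*4*(52 + 4)) = 0 + 1025*((1/28)*4*56) = 0 + 1025*8 = 0 + 8200 = 8200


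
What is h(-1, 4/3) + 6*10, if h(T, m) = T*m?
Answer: 176/3 ≈ 58.667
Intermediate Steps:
h(-1, 4/3) + 6*10 = -4/3 + 6*10 = -4/3 + 60 = 176/3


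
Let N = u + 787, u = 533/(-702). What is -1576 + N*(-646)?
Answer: -13756163/27 ≈ -5.0949e+5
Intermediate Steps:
u = -41/54 (u = 533*(-1/702) = -41/54 ≈ -0.75926)
N = 42457/54 (N = -41/54 + 787 = 42457/54 ≈ 786.24)
-1576 + N*(-646) = -1576 + (42457/54)*(-646) = -1576 - 13713611/27 = -13756163/27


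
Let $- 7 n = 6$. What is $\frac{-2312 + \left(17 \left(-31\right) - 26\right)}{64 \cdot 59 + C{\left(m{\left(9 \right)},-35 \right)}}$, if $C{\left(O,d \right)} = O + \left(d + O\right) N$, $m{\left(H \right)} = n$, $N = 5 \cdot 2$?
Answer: $- \frac{6685}{7972} \approx -0.83856$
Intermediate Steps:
$N = 10$
$n = - \frac{6}{7}$ ($n = \left(- \frac{1}{7}\right) 6 = - \frac{6}{7} \approx -0.85714$)
$m{\left(H \right)} = - \frac{6}{7}$
$C{\left(O,d \right)} = 10 d + 11 O$ ($C{\left(O,d \right)} = O + \left(d + O\right) 10 = O + \left(O + d\right) 10 = O + \left(10 O + 10 d\right) = 10 d + 11 O$)
$\frac{-2312 + \left(17 \left(-31\right) - 26\right)}{64 \cdot 59 + C{\left(m{\left(9 \right)},-35 \right)}} = \frac{-2312 + \left(17 \left(-31\right) - 26\right)}{64 \cdot 59 + \left(10 \left(-35\right) + 11 \left(- \frac{6}{7}\right)\right)} = \frac{-2312 - 553}{3776 - \frac{2516}{7}} = - \frac{2865}{\frac{23916}{7}} = \left(-2865\right) \frac{7}{23916} = - \frac{6685}{7972}$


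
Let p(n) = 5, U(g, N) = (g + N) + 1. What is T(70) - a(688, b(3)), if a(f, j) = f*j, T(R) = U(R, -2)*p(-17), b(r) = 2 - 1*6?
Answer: 3097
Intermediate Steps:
U(g, N) = 1 + N + g (U(g, N) = (N + g) + 1 = 1 + N + g)
b(r) = -4 (b(r) = 2 - 6 = -4)
T(R) = -5 + 5*R (T(R) = (1 - 2 + R)*5 = (-1 + R)*5 = -5 + 5*R)
T(70) - a(688, b(3)) = (-5 + 5*70) - 688*(-4) = (-5 + 350) - 1*(-2752) = 345 + 2752 = 3097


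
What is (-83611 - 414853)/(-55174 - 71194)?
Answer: 15577/3949 ≈ 3.9445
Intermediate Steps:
(-83611 - 414853)/(-55174 - 71194) = -498464/(-126368) = -498464*(-1/126368) = 15577/3949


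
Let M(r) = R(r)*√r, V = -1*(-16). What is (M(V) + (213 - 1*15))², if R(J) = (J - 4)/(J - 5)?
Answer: 4955076/121 ≈ 40951.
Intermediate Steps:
R(J) = (-4 + J)/(-5 + J)
V = 16
M(r) = √r*(-4 + r)/(-5 + r) (M(r) = ((-4 + r)/(-5 + r))*√r = √r*(-4 + r)/(-5 + r))
(M(V) + (213 - 1*15))² = (√16*(-4 + 16)/(-5 + 16) + (213 - 1*15))² = (4*12/11 + (213 - 15))² = (4*(1/11)*12 + 198)² = (48/11 + 198)² = (2226/11)² = 4955076/121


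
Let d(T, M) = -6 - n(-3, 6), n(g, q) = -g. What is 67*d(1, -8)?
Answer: -603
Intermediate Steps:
d(T, M) = -9 (d(T, M) = -6 - (-1)*(-3) = -6 - 1*3 = -6 - 3 = -9)
67*d(1, -8) = 67*(-9) = -603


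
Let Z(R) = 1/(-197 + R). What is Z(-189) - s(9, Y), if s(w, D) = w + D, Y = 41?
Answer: -19301/386 ≈ -50.003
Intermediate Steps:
s(w, D) = D + w
Z(-189) - s(9, Y) = 1/(-197 - 189) - (41 + 9) = 1/(-386) - 1*50 = -1/386 - 50 = -19301/386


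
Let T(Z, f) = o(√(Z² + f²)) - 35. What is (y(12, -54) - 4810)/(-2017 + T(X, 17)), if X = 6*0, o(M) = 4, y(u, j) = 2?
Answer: 601/256 ≈ 2.3477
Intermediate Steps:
X = 0
T(Z, f) = -31 (T(Z, f) = 4 - 35 = -31)
(y(12, -54) - 4810)/(-2017 + T(X, 17)) = (2 - 4810)/(-2017 - 31) = -4808/(-2048) = -4808*(-1/2048) = 601/256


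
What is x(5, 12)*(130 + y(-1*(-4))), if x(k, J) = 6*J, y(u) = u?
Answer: 9648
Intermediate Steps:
x(5, 12)*(130 + y(-1*(-4))) = (6*12)*(130 - 1*(-4)) = 72*(130 + 4) = 72*134 = 9648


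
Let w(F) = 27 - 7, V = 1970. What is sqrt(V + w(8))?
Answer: sqrt(1990) ≈ 44.609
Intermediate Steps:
w(F) = 20
sqrt(V + w(8)) = sqrt(1970 + 20) = sqrt(1990)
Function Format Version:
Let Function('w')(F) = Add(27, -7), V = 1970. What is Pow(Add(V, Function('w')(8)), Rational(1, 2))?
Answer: Pow(1990, Rational(1, 2)) ≈ 44.609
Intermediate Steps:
Function('w')(F) = 20
Pow(Add(V, Function('w')(8)), Rational(1, 2)) = Pow(Add(1970, 20), Rational(1, 2)) = Pow(1990, Rational(1, 2))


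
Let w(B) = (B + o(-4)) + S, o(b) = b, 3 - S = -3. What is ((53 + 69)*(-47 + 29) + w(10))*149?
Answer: -325416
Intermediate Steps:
S = 6 (S = 3 - 1*(-3) = 3 + 3 = 6)
w(B) = 2 + B (w(B) = (B - 4) + 6 = (-4 + B) + 6 = 2 + B)
((53 + 69)*(-47 + 29) + w(10))*149 = ((53 + 69)*(-47 + 29) + (2 + 10))*149 = (122*(-18) + 12)*149 = (-2196 + 12)*149 = -2184*149 = -325416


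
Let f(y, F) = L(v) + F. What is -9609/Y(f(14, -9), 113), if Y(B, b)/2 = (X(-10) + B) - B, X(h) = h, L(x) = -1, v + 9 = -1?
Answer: 9609/20 ≈ 480.45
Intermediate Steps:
v = -10 (v = -9 - 1 = -10)
f(y, F) = -1 + F
Y(B, b) = -20 (Y(B, b) = 2*((-10 + B) - B) = 2*(-10) = -20)
-9609/Y(f(14, -9), 113) = -9609/(-20) = -9609*(-1/20) = 9609/20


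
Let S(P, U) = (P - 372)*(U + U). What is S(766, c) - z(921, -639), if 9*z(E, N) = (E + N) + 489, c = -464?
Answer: -1097153/3 ≈ -3.6572e+5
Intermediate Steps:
z(E, N) = 163/3 + E/9 + N/9 (z(E, N) = ((E + N) + 489)/9 = (489 + E + N)/9 = 163/3 + E/9 + N/9)
S(P, U) = 2*U*(-372 + P) (S(P, U) = (-372 + P)*(2*U) = 2*U*(-372 + P))
S(766, c) - z(921, -639) = 2*(-464)*(-372 + 766) - (163/3 + (⅑)*921 + (⅑)*(-639)) = 2*(-464)*394 - (163/3 + 307/3 - 71) = -365632 - 1*257/3 = -365632 - 257/3 = -1097153/3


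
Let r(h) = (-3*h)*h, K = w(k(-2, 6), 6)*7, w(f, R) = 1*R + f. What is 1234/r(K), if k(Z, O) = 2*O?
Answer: -617/23814 ≈ -0.025909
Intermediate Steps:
w(f, R) = R + f
K = 126 (K = (6 + 2*6)*7 = (6 + 12)*7 = 18*7 = 126)
r(h) = -3*h²
1234/r(K) = 1234/((-3*126²)) = 1234/((-3*15876)) = 1234/(-47628) = 1234*(-1/47628) = -617/23814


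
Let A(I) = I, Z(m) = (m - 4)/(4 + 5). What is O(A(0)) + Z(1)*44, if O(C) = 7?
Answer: -23/3 ≈ -7.6667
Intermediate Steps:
Z(m) = -4/9 + m/9 (Z(m) = (-4 + m)/9 = (-4 + m)*(⅑) = -4/9 + m/9)
O(A(0)) + Z(1)*44 = 7 + (-4/9 + (⅑)*1)*44 = 7 + (-4/9 + ⅑)*44 = 7 - ⅓*44 = 7 - 44/3 = -23/3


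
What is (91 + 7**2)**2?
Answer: 19600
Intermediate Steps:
(91 + 7**2)**2 = (91 + 49)**2 = 140**2 = 19600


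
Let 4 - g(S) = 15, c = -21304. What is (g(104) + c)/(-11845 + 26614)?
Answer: -7105/4923 ≈ -1.4432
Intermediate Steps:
g(S) = -11 (g(S) = 4 - 1*15 = 4 - 15 = -11)
(g(104) + c)/(-11845 + 26614) = (-11 - 21304)/(-11845 + 26614) = -21315/14769 = -21315*1/14769 = -7105/4923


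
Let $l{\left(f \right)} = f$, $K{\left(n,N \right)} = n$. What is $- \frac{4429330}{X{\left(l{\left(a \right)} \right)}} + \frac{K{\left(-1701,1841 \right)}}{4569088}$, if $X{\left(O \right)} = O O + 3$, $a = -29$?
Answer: $- \frac{5059499996671}{964077568} \approx -5248.0$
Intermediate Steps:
$X{\left(O \right)} = 3 + O^{2}$ ($X{\left(O \right)} = O^{2} + 3 = 3 + O^{2}$)
$- \frac{4429330}{X{\left(l{\left(a \right)} \right)}} + \frac{K{\left(-1701,1841 \right)}}{4569088} = - \frac{4429330}{3 + \left(-29\right)^{2}} - \frac{1701}{4569088} = - \frac{4429330}{3 + 841} - \frac{1701}{4569088} = - \frac{4429330}{844} - \frac{1701}{4569088} = \left(-4429330\right) \frac{1}{844} - \frac{1701}{4569088} = - \frac{2214665}{422} - \frac{1701}{4569088} = - \frac{5059499996671}{964077568}$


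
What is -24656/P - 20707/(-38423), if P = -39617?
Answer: 1767706707/1522203991 ≈ 1.1613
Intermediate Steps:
-24656/P - 20707/(-38423) = -24656/(-39617) - 20707/(-38423) = -24656*(-1/39617) - 20707*(-1/38423) = 24656/39617 + 20707/38423 = 1767706707/1522203991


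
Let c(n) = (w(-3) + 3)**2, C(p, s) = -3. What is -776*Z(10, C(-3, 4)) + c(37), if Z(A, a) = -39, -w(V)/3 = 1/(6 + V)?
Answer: 30268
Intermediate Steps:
w(V) = -3/(6 + V)
c(n) = 4 (c(n) = (-3/(6 - 3) + 3)**2 = (-3/3 + 3)**2 = (-3*1/3 + 3)**2 = (-1 + 3)**2 = 2**2 = 4)
-776*Z(10, C(-3, 4)) + c(37) = -776*(-39) + 4 = 30264 + 4 = 30268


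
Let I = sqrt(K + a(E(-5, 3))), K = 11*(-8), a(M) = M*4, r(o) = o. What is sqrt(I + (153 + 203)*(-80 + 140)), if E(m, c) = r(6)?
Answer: 2*sqrt(5340 + 2*I) ≈ 146.15 + 0.027369*I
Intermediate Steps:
E(m, c) = 6
a(M) = 4*M
K = -88
I = 8*I (I = sqrt(-88 + 4*6) = sqrt(-88 + 24) = sqrt(-64) = 8*I ≈ 8.0*I)
sqrt(I + (153 + 203)*(-80 + 140)) = sqrt(8*I + (153 + 203)*(-80 + 140)) = sqrt(8*I + 356*60) = sqrt(8*I + 21360) = sqrt(21360 + 8*I)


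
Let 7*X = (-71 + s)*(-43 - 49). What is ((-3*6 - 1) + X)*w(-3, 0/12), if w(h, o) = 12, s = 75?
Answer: -6012/7 ≈ -858.86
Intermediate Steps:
X = -368/7 (X = ((-71 + 75)*(-43 - 49))/7 = (4*(-92))/7 = (1/7)*(-368) = -368/7 ≈ -52.571)
((-3*6 - 1) + X)*w(-3, 0/12) = ((-3*6 - 1) - 368/7)*12 = ((-18 - 1) - 368/7)*12 = (-19 - 368/7)*12 = -501/7*12 = -6012/7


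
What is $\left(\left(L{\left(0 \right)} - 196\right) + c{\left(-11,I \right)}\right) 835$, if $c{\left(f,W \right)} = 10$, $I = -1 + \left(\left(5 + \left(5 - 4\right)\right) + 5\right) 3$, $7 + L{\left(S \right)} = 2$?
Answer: $-159485$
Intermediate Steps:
$L{\left(S \right)} = -5$ ($L{\left(S \right)} = -7 + 2 = -5$)
$I = 32$ ($I = -1 + \left(\left(5 + \left(5 - 4\right)\right) + 5\right) 3 = -1 + \left(\left(5 + 1\right) + 5\right) 3 = -1 + \left(6 + 5\right) 3 = -1 + 11 \cdot 3 = -1 + 33 = 32$)
$\left(\left(L{\left(0 \right)} - 196\right) + c{\left(-11,I \right)}\right) 835 = \left(\left(-5 - 196\right) + 10\right) 835 = \left(-201 + 10\right) 835 = \left(-191\right) 835 = -159485$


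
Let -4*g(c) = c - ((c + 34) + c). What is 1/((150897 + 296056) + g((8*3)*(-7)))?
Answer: 2/893839 ≈ 2.2375e-6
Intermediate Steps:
g(c) = 17/2 + c/4 (g(c) = -(c - ((c + 34) + c))/4 = -(c - ((34 + c) + c))/4 = -(c - (34 + 2*c))/4 = -(c + (-34 - 2*c))/4 = -(-34 - c)/4 = 17/2 + c/4)
1/((150897 + 296056) + g((8*3)*(-7))) = 1/((150897 + 296056) + (17/2 + ((8*3)*(-7))/4)) = 1/(446953 + (17/2 + (24*(-7))/4)) = 1/(446953 + (17/2 + (¼)*(-168))) = 1/(446953 + (17/2 - 42)) = 1/(446953 - 67/2) = 1/(893839/2) = 2/893839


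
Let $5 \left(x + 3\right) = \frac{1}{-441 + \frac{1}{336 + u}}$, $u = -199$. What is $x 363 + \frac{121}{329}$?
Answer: $- \frac{108209334299}{99384320} \approx -1088.8$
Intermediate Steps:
$x = - \frac{906377}{302080}$ ($x = -3 + \frac{1}{5 \left(-441 + \frac{1}{336 - 199}\right)} = -3 + \frac{1}{5 \left(-441 + \frac{1}{137}\right)} = -3 + \frac{1}{5 \left(- \frac{60416}{137}\right)} = -3 + \frac{1}{5} \left(- \frac{137}{60416}\right) = -3 - \frac{137}{302080} = - \frac{906377}{302080} \approx -3.0005$)
$x 363 + \frac{121}{329} = \left(- \frac{906377}{302080}\right) 363 + \frac{121}{329} = - \frac{329014851}{302080} + 121 \cdot \frac{1}{329} = - \frac{329014851}{302080} + \frac{121}{329} = - \frac{108209334299}{99384320}$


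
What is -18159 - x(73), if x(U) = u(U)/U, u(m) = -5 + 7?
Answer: -1325609/73 ≈ -18159.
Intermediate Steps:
u(m) = 2
x(U) = 2/U
-18159 - x(73) = -18159 - 2/73 = -1325609/73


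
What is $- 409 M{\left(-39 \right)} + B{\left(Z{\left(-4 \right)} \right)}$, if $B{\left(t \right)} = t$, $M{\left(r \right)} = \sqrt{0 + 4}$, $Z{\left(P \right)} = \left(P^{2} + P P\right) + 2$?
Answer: $-784$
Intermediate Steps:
$Z{\left(P \right)} = 2 + 2 P^{2}$ ($Z{\left(P \right)} = \left(P^{2} + P^{2}\right) + 2 = 2 P^{2} + 2 = 2 + 2 P^{2}$)
$M{\left(r \right)} = 2$ ($M{\left(r \right)} = \sqrt{4} = 2$)
$- 409 M{\left(-39 \right)} + B{\left(Z{\left(-4 \right)} \right)} = \left(-409\right) 2 + \left(2 + 2 \left(-4\right)^{2}\right) = -818 + \left(2 + 2 \cdot 16\right) = -818 + \left(2 + 32\right) = -818 + 34 = -784$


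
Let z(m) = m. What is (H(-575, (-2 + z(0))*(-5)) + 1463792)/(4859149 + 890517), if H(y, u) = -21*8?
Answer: 731812/2874833 ≈ 0.25456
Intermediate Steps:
H(y, u) = -168
(H(-575, (-2 + z(0))*(-5)) + 1463792)/(4859149 + 890517) = (-168 + 1463792)/(4859149 + 890517) = 1463624/5749666 = 1463624*(1/5749666) = 731812/2874833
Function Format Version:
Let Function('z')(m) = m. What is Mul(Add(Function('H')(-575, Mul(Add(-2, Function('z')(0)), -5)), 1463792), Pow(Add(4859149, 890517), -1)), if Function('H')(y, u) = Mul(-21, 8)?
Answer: Rational(731812, 2874833) ≈ 0.25456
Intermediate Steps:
Function('H')(y, u) = -168
Mul(Add(Function('H')(-575, Mul(Add(-2, Function('z')(0)), -5)), 1463792), Pow(Add(4859149, 890517), -1)) = Mul(Add(-168, 1463792), Pow(Add(4859149, 890517), -1)) = Mul(1463624, Pow(5749666, -1)) = Mul(1463624, Rational(1, 5749666)) = Rational(731812, 2874833)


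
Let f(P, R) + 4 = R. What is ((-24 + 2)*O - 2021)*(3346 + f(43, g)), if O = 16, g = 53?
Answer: -8056335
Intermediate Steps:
f(P, R) = -4 + R
((-24 + 2)*O - 2021)*(3346 + f(43, g)) = ((-24 + 2)*16 - 2021)*(3346 + (-4 + 53)) = (-22*16 - 2021)*(3346 + 49) = (-352 - 2021)*3395 = -2373*3395 = -8056335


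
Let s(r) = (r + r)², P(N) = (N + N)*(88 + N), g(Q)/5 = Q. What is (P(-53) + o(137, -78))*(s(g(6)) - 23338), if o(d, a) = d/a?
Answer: 2857243273/39 ≈ 7.3263e+7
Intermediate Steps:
g(Q) = 5*Q
P(N) = 2*N*(88 + N) (P(N) = (2*N)*(88 + N) = 2*N*(88 + N))
s(r) = 4*r² (s(r) = (2*r)² = 4*r²)
(P(-53) + o(137, -78))*(s(g(6)) - 23338) = (2*(-53)*(88 - 53) + 137/(-78))*(4*(5*6)² - 23338) = (2*(-53)*35 + 137*(-1/78))*(4*30² - 23338) = (-3710 - 137/78)*(4*900 - 23338) = -289517*(3600 - 23338)/78 = -289517/78*(-19738) = 2857243273/39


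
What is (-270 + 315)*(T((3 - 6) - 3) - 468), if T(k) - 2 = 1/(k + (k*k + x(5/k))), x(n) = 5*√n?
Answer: 18*(-1165*√30 + 41937*I)/(√30 - 36*I) ≈ -20969.0 - 0.22305*I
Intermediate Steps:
T(k) = 2 + 1/(k + k² + 5*√5*√(1/k)) (T(k) = 2 + 1/(k + (k*k + 5*√(5/k))) = 2 + 1/(k + (k² + 5*(√5*√(1/k)))) = 2 + 1/(k + (k² + 5*√5*√(1/k))) = 2 + 1/(k + k² + 5*√5*√(1/k)))
(-270 + 315)*(T((3 - 6) - 3) - 468) = (-270 + 315)*((1 + 2*((3 - 6) - 3) + 2*((3 - 6) - 3)² + 10*√5*√(1/((3 - 6) - 3)))/(((3 - 6) - 3) + ((3 - 6) - 3)² + 5*√5*√(1/((3 - 6) - 3))) - 468) = 45*((1 + 2*(-3 - 3) + 2*(-3 - 3)² + 10*√5*√(1/(-3 - 3)))/((-3 - 3) + (-3 - 3)² + 5*√5*√(1/(-3 - 3))) - 468) = 45*((1 + 2*(-6) + 2*(-6)² + 10*√5*√(1/(-6)))/(-6 + (-6)² + 5*√5*√(1/(-6))) - 468) = 45*((1 - 12 + 2*36 + 10*√5*√(-⅙))/(-6 + 36 + 5*√5*√(-⅙)) - 468) = 45*((1 - 12 + 72 + 10*√5*(I*√6/6))/(-6 + 36 + 5*√5*(I*√6/6)) - 468) = 45*((1 - 12 + 72 + 5*I*√30/3)/(-6 + 36 + 5*I*√30/6) - 468) = 45*((61 + 5*I*√30/3)/(30 + 5*I*√30/6) - 468) = 45*(-468 + (61 + 5*I*√30/3)/(30 + 5*I*√30/6)) = -21060 + 45*(61 + 5*I*√30/3)/(30 + 5*I*√30/6)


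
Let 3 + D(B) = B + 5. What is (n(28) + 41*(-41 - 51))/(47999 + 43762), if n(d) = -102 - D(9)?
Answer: -1295/30587 ≈ -0.042338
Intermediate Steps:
D(B) = 2 + B (D(B) = -3 + (B + 5) = -3 + (5 + B) = 2 + B)
n(d) = -113 (n(d) = -102 - (2 + 9) = -102 - 1*11 = -102 - 11 = -113)
(n(28) + 41*(-41 - 51))/(47999 + 43762) = (-113 + 41*(-41 - 51))/(47999 + 43762) = (-113 + 41*(-92))/91761 = (-113 - 3772)*(1/91761) = -3885*1/91761 = -1295/30587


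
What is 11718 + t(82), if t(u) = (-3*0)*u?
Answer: 11718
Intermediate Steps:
t(u) = 0 (t(u) = 0*u = 0)
11718 + t(82) = 11718 + 0 = 11718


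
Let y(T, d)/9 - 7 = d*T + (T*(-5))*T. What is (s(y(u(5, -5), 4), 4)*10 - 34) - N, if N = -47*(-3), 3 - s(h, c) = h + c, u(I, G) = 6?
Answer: 13225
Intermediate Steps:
y(T, d) = 63 - 45*T² + 9*T*d (y(T, d) = 63 + 9*(d*T + (T*(-5))*T) = 63 + 9*(T*d + (-5*T)*T) = 63 + 9*(T*d - 5*T²) = 63 + 9*(-5*T² + T*d) = 63 + (-45*T² + 9*T*d) = 63 - 45*T² + 9*T*d)
s(h, c) = 3 - c - h (s(h, c) = 3 - (h + c) = 3 - (c + h) = 3 + (-c - h) = 3 - c - h)
N = 141
(s(y(u(5, -5), 4), 4)*10 - 34) - N = ((3 - 1*4 - (63 - 45*6² + 9*6*4))*10 - 34) - 1*141 = ((3 - 4 - (63 - 45*36 + 216))*10 - 34) - 141 = ((3 - 4 - (63 - 1620 + 216))*10 - 34) - 141 = ((3 - 4 - 1*(-1341))*10 - 34) - 141 = ((3 - 4 + 1341)*10 - 34) - 141 = (1340*10 - 34) - 141 = (13400 - 34) - 141 = 13366 - 141 = 13225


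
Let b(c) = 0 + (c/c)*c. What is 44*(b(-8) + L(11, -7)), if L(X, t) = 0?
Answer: -352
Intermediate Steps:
b(c) = c (b(c) = 0 + 1*c = 0 + c = c)
44*(b(-8) + L(11, -7)) = 44*(-8 + 0) = 44*(-8) = -352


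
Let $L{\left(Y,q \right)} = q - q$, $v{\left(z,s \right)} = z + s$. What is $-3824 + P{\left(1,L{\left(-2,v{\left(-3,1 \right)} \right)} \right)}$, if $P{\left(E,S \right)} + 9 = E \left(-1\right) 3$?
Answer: $-3836$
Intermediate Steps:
$v{\left(z,s \right)} = s + z$
$L{\left(Y,q \right)} = 0$
$P{\left(E,S \right)} = -9 - 3 E$ ($P{\left(E,S \right)} = -9 + E \left(-1\right) 3 = -9 + - E 3 = -9 - 3 E$)
$-3824 + P{\left(1,L{\left(-2,v{\left(-3,1 \right)} \right)} \right)} = -3824 - 12 = -3836$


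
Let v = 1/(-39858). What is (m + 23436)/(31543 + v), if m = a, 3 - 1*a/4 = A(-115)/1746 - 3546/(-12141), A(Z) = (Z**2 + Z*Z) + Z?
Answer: 365919592422748/493541227715187 ≈ 0.74142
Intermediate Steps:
A(Z) = Z + 2*Z**2 (A(Z) = (Z**2 + Z**2) + Z = 2*Z**2 + Z = Z + 2*Z**2)
v = -1/39858 ≈ -2.5089e-5
a = -58295554/1177677 (a = 12 - 4*(-115*(1 + 2*(-115))/1746 - 3546/(-12141)) = 12 - 4*(-115*(1 - 230)*(1/1746) - 3546*(-1/12141)) = 12 - 4*(-115*(-229)*(1/1746) + 394/1349) = 12 - 4*(26335*(1/1746) + 394/1349) = 12 - 4*(26335/1746 + 394/1349) = 12 - 4*36213839/2355354 = 12 - 72427678/1177677 = -58295554/1177677 ≈ -49.500)
m = -58295554/1177677 ≈ -49.500
(m + 23436)/(31543 + v) = (-58295554/1177677 + 23436)/(31543 - 1/39858) = 27541742618/(1177677*(1257240893/39858)) = (27541742618/1177677)*(39858/1257240893) = 365919592422748/493541227715187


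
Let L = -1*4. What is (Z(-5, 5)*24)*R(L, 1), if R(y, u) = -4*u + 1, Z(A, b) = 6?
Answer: -432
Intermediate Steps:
L = -4
R(y, u) = 1 - 4*u
(Z(-5, 5)*24)*R(L, 1) = (6*24)*(1 - 4*1) = 144*(1 - 4) = 144*(-3) = -432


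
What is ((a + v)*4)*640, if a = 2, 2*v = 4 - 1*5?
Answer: 3840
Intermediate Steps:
v = -½ (v = (4 - 1*5)/2 = (4 - 5)/2 = (½)*(-1) = -½ ≈ -0.50000)
((a + v)*4)*640 = ((2 - ½)*4)*640 = ((3/2)*4)*640 = 6*640 = 3840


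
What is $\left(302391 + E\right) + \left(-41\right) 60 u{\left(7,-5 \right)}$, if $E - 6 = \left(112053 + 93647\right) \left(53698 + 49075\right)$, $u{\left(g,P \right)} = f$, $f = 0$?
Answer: $21140708497$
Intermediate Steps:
$u{\left(g,P \right)} = 0$
$E = 21140406106$ ($E = 6 + \left(112053 + 93647\right) \left(53698 + 49075\right) = 6 + 205700 \cdot 102773 = 6 + 21140406100 = 21140406106$)
$\left(302391 + E\right) + \left(-41\right) 60 u{\left(7,-5 \right)} = \left(302391 + 21140406106\right) + \left(-41\right) 60 \cdot 0 = 21140708497 - 0 = 21140708497 + 0 = 21140708497$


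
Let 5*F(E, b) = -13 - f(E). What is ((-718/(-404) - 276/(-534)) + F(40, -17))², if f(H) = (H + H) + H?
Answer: 4773608849881/8080212100 ≈ 590.78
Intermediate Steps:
f(H) = 3*H (f(H) = 2*H + H = 3*H)
F(E, b) = -13/5 - 3*E/5 (F(E, b) = (-13 - 3*E)/5 = -13/5 - 3*E/5)
((-718/(-404) - 276/(-534)) + F(40, -17))² = ((-718/(-404) - 276/(-534)) + (-13/5 - ⅗*40))² = ((-718*(-1/404) - 276*(-1/534)) + (-13/5 - 24))² = ((359/202 + 46/89) - 133/5)² = (41243/17978 - 133/5)² = (-2184859/89890)² = 4773608849881/8080212100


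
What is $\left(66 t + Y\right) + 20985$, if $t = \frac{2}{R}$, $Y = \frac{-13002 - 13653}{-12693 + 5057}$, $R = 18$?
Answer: $\frac{480972337}{22908} \approx 20996.0$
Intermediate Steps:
$Y = \frac{26655}{7636}$ ($Y = - \frac{26655}{-7636} = \left(-26655\right) \left(- \frac{1}{7636}\right) = \frac{26655}{7636} \approx 3.4907$)
$t = \frac{1}{9}$ ($t = \frac{2}{18} = 2 \cdot \frac{1}{18} = \frac{1}{9} \approx 0.11111$)
$\left(66 t + Y\right) + 20985 = \left(66 \cdot \frac{1}{9} + \frac{26655}{7636}\right) + 20985 = \left(\frac{22}{3} + \frac{26655}{7636}\right) + 20985 = \frac{247957}{22908} + 20985 = \frac{480972337}{22908}$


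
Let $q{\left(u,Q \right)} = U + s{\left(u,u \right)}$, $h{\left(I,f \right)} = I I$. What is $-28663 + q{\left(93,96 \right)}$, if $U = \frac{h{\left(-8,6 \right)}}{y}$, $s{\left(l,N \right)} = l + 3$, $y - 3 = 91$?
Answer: $- \frac{1342617}{47} \approx -28566.0$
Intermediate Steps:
$y = 94$ ($y = 3 + 91 = 94$)
$s{\left(l,N \right)} = 3 + l$
$h{\left(I,f \right)} = I^{2}$
$U = \frac{32}{47}$ ($U = \frac{\left(-8\right)^{2}}{94} = 64 \cdot \frac{1}{94} = \frac{32}{47} \approx 0.68085$)
$q{\left(u,Q \right)} = \frac{173}{47} + u$ ($q{\left(u,Q \right)} = \frac{32}{47} + \left(3 + u\right) = \frac{173}{47} + u$)
$-28663 + q{\left(93,96 \right)} = -28663 + \left(\frac{173}{47} + 93\right) = -28663 + \frac{4544}{47} = - \frac{1342617}{47}$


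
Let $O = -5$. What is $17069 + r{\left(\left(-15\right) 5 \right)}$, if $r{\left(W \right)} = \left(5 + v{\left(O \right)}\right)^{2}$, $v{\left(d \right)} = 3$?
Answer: $17133$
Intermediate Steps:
$r{\left(W \right)} = 64$ ($r{\left(W \right)} = \left(5 + 3\right)^{2} = 8^{2} = 64$)
$17069 + r{\left(\left(-15\right) 5 \right)} = 17069 + 64 = 17133$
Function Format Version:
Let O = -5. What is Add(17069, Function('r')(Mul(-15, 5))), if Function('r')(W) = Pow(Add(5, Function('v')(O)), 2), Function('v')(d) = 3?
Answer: 17133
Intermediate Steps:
Function('r')(W) = 64 (Function('r')(W) = Pow(Add(5, 3), 2) = Pow(8, 2) = 64)
Add(17069, Function('r')(Mul(-15, 5))) = Add(17069, 64) = 17133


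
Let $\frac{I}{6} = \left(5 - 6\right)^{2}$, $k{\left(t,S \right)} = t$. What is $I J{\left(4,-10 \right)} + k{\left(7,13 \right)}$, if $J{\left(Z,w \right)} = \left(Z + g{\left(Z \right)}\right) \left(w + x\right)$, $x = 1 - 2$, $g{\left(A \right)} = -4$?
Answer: $7$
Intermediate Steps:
$I = 6$ ($I = 6 \left(5 - 6\right)^{2} = 6 \left(-1\right)^{2} = 6 \cdot 1 = 6$)
$x = -1$
$J{\left(Z,w \right)} = \left(-1 + w\right) \left(-4 + Z\right)$ ($J{\left(Z,w \right)} = \left(Z - 4\right) \left(w - 1\right) = \left(-4 + Z\right) \left(-1 + w\right) = \left(-1 + w\right) \left(-4 + Z\right)$)
$I J{\left(4,-10 \right)} + k{\left(7,13 \right)} = 6 \left(4 - 4 - -40 + 4 \left(-10\right)\right) + 7 = 6 \left(4 - 4 + 40 - 40\right) + 7 = 6 \cdot 0 + 7 = 0 + 7 = 7$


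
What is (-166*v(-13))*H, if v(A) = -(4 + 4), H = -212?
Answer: -281536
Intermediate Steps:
v(A) = -8 (v(A) = -1*8 = -8)
(-166*v(-13))*H = -166*(-8)*(-212) = 1328*(-212) = -281536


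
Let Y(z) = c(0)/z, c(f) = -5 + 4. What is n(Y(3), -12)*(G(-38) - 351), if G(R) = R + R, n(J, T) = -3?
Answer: 1281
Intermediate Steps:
c(f) = -1
Y(z) = -1/z
G(R) = 2*R
n(Y(3), -12)*(G(-38) - 351) = -3*(2*(-38) - 351) = -3*(-76 - 351) = -3*(-427) = 1281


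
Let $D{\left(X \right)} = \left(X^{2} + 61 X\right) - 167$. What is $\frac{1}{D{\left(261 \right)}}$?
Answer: $\frac{1}{83875} \approx 1.1923 \cdot 10^{-5}$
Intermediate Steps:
$D{\left(X \right)} = -167 + X^{2} + 61 X$
$\frac{1}{D{\left(261 \right)}} = \frac{1}{-167 + 261^{2} + 61 \cdot 261} = \frac{1}{-167 + 68121 + 15921} = \frac{1}{83875}$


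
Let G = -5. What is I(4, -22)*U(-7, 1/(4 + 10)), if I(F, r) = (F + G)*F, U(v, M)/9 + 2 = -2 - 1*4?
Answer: 288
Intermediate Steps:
U(v, M) = -72 (U(v, M) = -18 + 9*(-2 - 1*4) = -18 + 9*(-2 - 4) = -18 + 9*(-6) = -18 - 54 = -72)
I(F, r) = F*(-5 + F) (I(F, r) = (F - 5)*F = (-5 + F)*F = F*(-5 + F))
I(4, -22)*U(-7, 1/(4 + 10)) = (4*(-5 + 4))*(-72) = (4*(-1))*(-72) = -4*(-72) = 288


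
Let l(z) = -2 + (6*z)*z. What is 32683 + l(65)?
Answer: 58031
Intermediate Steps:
l(z) = -2 + 6*z²
32683 + l(65) = 32683 + (-2 + 6*65²) = 32683 + (-2 + 6*4225) = 32683 + (-2 + 25350) = 32683 + 25348 = 58031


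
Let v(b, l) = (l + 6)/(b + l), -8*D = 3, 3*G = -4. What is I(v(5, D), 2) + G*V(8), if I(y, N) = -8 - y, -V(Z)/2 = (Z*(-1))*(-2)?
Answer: 3713/111 ≈ 33.450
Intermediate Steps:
G = -4/3 (G = (⅓)*(-4) = -4/3 ≈ -1.3333)
D = -3/8 (D = -⅛*3 = -3/8 ≈ -0.37500)
v(b, l) = (6 + l)/(b + l)
V(Z) = -4*Z (V(Z) = -2*Z*(-1)*(-2) = -2*(-Z)*(-2) = -4*Z)
I(v(5, D), 2) + G*V(8) = (-8 - (6 - 3/8)/(5 - 3/8)) - (-16)*8/3 = (-8 - 45/(37/8*8)) - 4/3*(-32) = (-8 - 8*45/(37*8)) + 128/3 = (-8 - 1*45/37) + 128/3 = (-8 - 45/37) + 128/3 = -341/37 + 128/3 = 3713/111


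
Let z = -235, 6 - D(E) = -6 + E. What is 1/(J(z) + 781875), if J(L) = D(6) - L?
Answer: 1/782116 ≈ 1.2786e-6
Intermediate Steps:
D(E) = 12 - E (D(E) = 6 - (-6 + E) = 6 + (6 - E) = 12 - E)
J(L) = 6 - L (J(L) = (12 - 1*6) - L = (12 - 6) - L = 6 - L)
1/(J(z) + 781875) = 1/((6 - 1*(-235)) + 781875) = 1/((6 + 235) + 781875) = 1/(241 + 781875) = 1/782116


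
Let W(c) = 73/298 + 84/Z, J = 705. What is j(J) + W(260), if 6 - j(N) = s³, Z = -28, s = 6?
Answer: -63401/298 ≈ -212.76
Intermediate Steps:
j(N) = -210 (j(N) = 6 - 1*6³ = 6 - 1*216 = 6 - 216 = -210)
W(c) = -821/298 (W(c) = 73/298 + 84/(-28) = 73*(1/298) + 84*(-1/28) = 73/298 - 3 = -821/298)
j(J) + W(260) = -210 - 821/298 = -63401/298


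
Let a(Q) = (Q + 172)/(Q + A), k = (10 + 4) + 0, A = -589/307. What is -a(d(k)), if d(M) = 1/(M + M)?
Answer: 1478819/16185 ≈ 91.370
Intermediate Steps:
A = -589/307 (A = -589*1/307 = -589/307 ≈ -1.9186)
k = 14 (k = 14 + 0 = 14)
d(M) = 1/(2*M)
a(Q) = (172 + Q)/(-589/307 + Q) (a(Q) = (Q + 172)/(Q - 589/307) = (172 + Q)/(-589/307 + Q))
-a(d(k)) = -307*(172 + (½)/14)/(-589 + 307*((½)/14)) = -307*(172 + (½)*(1/14))/(-589 + 307*((½)*(1/14))) = -307*(172 + 1/28)/(-589 + 307*(1/28)) = -307*4817/((-589 + 307/28)*28) = -307*4817/((-16185/28)*28) = -307*(-28)*4817/(16185*28) = -1*(-1478819/16185) = 1478819/16185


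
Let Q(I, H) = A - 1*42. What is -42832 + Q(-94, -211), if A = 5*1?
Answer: -42869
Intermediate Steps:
A = 5
Q(I, H) = -37 (Q(I, H) = 5 - 1*42 = 5 - 42 = -37)
-42832 + Q(-94, -211) = -42832 - 37 = -42869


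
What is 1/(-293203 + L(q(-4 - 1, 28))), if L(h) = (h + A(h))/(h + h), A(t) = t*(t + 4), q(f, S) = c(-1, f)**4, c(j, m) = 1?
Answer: -1/293200 ≈ -3.4106e-6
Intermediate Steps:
q(f, S) = 1 (q(f, S) = 1**4 = 1)
A(t) = t*(4 + t)
L(h) = (h + h*(4 + h))/(2*h) (L(h) = (h + h*(4 + h))/(h + h) = (h + h*(4 + h))/((2*h)) = (h + h*(4 + h))*(1/(2*h)) = (h + h*(4 + h))/(2*h))
1/(-293203 + L(q(-4 - 1, 28))) = 1/(-293203 + (5/2 + (1/2)*1)) = 1/(-293203 + (5/2 + 1/2)) = 1/(-293203 + 3) = 1/(-293200) = -1/293200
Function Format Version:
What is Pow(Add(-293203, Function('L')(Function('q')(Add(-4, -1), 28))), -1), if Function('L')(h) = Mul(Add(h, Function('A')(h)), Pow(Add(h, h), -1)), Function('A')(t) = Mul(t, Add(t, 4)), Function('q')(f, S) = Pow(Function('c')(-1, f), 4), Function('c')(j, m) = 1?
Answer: Rational(-1, 293200) ≈ -3.4106e-6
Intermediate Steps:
Function('q')(f, S) = 1 (Function('q')(f, S) = Pow(1, 4) = 1)
Function('A')(t) = Mul(t, Add(4, t))
Function('L')(h) = Mul(Rational(1, 2), Pow(h, -1), Add(h, Mul(h, Add(4, h)))) (Function('L')(h) = Mul(Add(h, Mul(h, Add(4, h))), Pow(Add(h, h), -1)) = Mul(Add(h, Mul(h, Add(4, h))), Pow(Mul(2, h), -1)) = Mul(Add(h, Mul(h, Add(4, h))), Mul(Rational(1, 2), Pow(h, -1))) = Mul(Rational(1, 2), Pow(h, -1), Add(h, Mul(h, Add(4, h)))))
Pow(Add(-293203, Function('L')(Function('q')(Add(-4, -1), 28))), -1) = Pow(Add(-293203, Add(Rational(5, 2), Mul(Rational(1, 2), 1))), -1) = Pow(Add(-293203, Add(Rational(5, 2), Rational(1, 2))), -1) = Pow(Add(-293203, 3), -1) = Pow(-293200, -1) = Rational(-1, 293200)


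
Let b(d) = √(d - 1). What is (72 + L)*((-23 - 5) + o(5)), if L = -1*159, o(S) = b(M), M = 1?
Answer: 2436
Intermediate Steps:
b(d) = √(-1 + d)
o(S) = 0 (o(S) = √(-1 + 1) = √0 = 0)
L = -159
(72 + L)*((-23 - 5) + o(5)) = (72 - 159)*((-23 - 5) + 0) = -87*(-28 + 0) = -87*(-28) = 2436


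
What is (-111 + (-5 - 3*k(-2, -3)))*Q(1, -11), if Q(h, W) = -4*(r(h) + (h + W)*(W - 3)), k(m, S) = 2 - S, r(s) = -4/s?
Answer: 71264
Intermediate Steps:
Q(h, W) = 16/h - 4*(-3 + W)*(W + h) (Q(h, W) = -4*(-4/h + (h + W)*(W - 3)) = -4*(-4/h + (W + h)*(-3 + W)) = -4*(-4/h + (-3 + W)*(W + h)) = 16/h - 4*(-3 + W)*(W + h))
(-111 + (-5 - 3*k(-2, -3)))*Q(1, -11) = (-111 + (-5 - 3*(2 - 1*(-3))))*(4*(4 + 1*(-1*(-11)² + 3*(-11) + 3*1 - 1*(-11)*1))/1) = (-111 + (-5 - 3*(2 + 3)))*(4*1*(4 + 1*(-1*121 - 33 + 3 + 11))) = (-111 + (-5 - 3*5))*(4*1*(4 + 1*(-121 - 33 + 3 + 11))) = (-111 + (-5 - 15))*(4*1*(4 + 1*(-140))) = (-111 - 20)*(4*1*(4 - 140)) = -524*(-136) = -131*(-544) = 71264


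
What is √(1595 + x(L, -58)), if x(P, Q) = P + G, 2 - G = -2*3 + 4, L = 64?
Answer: √1663 ≈ 40.780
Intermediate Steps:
G = 4 (G = 2 - (-2*3 + 4) = 2 - (-6 + 4) = 2 - 1*(-2) = 2 + 2 = 4)
x(P, Q) = 4 + P (x(P, Q) = P + 4 = 4 + P)
√(1595 + x(L, -58)) = √(1595 + (4 + 64)) = √(1595 + 68) = √1663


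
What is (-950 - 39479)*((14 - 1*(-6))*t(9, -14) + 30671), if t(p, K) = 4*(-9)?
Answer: -1210888979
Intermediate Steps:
t(p, K) = -36
(-950 - 39479)*((14 - 1*(-6))*t(9, -14) + 30671) = (-950 - 39479)*((14 - 1*(-6))*(-36) + 30671) = -40429*((14 + 6)*(-36) + 30671) = -40429*(20*(-36) + 30671) = -40429*(-720 + 30671) = -40429*29951 = -1210888979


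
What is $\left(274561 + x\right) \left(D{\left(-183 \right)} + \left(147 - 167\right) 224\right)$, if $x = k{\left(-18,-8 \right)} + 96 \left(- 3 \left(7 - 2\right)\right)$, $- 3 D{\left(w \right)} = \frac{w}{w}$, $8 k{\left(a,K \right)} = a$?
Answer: $- \frac{14683956475}{12} \approx -1.2237 \cdot 10^{9}$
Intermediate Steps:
$k{\left(a,K \right)} = \frac{a}{8}$
$D{\left(w \right)} = - \frac{1}{3}$ ($D{\left(w \right)} = - \frac{w \frac{1}{w}}{3} = \left(- \frac{1}{3}\right) 1 = - \frac{1}{3}$)
$x = - \frac{5769}{4}$ ($x = \frac{1}{8} \left(-18\right) + 96 \left(- 3 \left(7 - 2\right)\right) = - \frac{9}{4} + 96 \left(\left(-3\right) 5\right) = - \frac{9}{4} + 96 \left(-15\right) = - \frac{9}{4} - 1440 = - \frac{5769}{4} \approx -1442.3$)
$\left(274561 + x\right) \left(D{\left(-183 \right)} + \left(147 - 167\right) 224\right) = \left(274561 - \frac{5769}{4}\right) \left(- \frac{1}{3} + \left(147 - 167\right) 224\right) = \frac{1092475 \left(- \frac{1}{3} - 4480\right)}{4} = \frac{1092475}{4} \left(- \frac{13441}{3}\right) = - \frac{14683956475}{12}$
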